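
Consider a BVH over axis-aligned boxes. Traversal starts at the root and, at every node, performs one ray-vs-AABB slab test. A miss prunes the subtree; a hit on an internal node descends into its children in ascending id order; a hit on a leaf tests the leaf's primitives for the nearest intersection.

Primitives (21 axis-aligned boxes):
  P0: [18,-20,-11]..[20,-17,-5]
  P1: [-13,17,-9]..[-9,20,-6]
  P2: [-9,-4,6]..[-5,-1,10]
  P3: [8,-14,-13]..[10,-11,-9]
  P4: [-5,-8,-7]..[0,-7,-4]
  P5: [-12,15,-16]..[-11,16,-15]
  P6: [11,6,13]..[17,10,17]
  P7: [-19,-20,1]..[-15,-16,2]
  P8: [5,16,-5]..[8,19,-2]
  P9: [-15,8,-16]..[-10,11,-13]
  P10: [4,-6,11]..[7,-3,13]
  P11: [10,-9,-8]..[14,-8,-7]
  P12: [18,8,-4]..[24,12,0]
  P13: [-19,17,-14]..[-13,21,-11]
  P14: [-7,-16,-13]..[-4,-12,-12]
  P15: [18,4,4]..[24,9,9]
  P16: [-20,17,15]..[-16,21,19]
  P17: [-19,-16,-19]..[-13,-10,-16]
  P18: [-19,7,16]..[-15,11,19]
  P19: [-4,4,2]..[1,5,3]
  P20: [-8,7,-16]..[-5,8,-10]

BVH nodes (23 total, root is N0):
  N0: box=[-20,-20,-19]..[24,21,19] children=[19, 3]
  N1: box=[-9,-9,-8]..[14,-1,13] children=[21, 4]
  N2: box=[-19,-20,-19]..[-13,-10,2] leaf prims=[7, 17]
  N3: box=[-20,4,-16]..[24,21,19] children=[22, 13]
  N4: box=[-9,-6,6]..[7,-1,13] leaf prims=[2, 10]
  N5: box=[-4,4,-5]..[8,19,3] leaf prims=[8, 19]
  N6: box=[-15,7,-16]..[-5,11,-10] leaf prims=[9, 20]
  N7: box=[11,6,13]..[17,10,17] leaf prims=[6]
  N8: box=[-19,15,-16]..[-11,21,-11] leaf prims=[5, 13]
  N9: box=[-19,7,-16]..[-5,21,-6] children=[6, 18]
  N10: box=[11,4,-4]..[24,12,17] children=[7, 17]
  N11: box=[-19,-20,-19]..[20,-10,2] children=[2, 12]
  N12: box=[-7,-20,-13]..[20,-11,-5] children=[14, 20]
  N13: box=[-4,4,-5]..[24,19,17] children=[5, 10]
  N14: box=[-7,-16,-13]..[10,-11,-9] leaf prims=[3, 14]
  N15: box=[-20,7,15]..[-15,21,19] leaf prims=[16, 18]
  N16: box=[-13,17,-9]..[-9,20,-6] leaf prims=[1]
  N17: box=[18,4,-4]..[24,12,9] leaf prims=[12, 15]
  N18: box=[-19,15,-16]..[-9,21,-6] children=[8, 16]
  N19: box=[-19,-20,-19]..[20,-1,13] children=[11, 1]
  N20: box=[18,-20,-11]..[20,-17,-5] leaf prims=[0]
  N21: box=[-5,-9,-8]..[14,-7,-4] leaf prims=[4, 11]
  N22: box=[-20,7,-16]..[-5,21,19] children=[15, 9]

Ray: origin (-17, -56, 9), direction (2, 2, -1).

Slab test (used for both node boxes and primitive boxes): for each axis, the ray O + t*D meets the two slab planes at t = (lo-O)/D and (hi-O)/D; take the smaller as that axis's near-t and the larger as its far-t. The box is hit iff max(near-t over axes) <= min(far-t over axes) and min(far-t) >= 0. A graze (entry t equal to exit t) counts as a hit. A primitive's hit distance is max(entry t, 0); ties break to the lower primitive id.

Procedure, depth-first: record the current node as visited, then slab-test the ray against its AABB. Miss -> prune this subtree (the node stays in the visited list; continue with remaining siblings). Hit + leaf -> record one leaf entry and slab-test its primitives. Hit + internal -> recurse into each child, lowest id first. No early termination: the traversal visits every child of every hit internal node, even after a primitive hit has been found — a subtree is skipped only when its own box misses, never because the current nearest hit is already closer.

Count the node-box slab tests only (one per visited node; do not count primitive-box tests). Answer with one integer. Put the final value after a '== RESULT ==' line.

Walk:
N0 x:[-3/2,41/2] y:[18,77/2] z:[-10,28] -> hit [18,41/2], descend [3, 19]
  N3 x:[-3/2,41/2] y:[30,77/2] z:[-10,25] -> miss, prune
  N19 x:[-1,37/2] y:[18,55/2] z:[-4,28] -> hit [18,37/2], descend [1, 11]
    N1 x:[4,31/2] y:[47/2,55/2] z:[-4,17] -> miss, prune
    N11 x:[-1,37/2] y:[18,23] z:[7,28] -> hit [18,37/2], descend [2, 12]
      N2 x:[-1,2] y:[18,23] z:[7,28] -> miss, prune
      N12 x:[5,37/2] y:[18,45/2] z:[14,22] -> hit [18,37/2], descend [14, 20]
        N14 x:[5,27/2] y:[20,45/2] z:[18,22] -> miss, prune
        N20 x:[35/2,37/2] y:[18,39/2] z:[14,20] -> hit [18,37/2] leaf, test {P0@t=18}

9 AABB tests over nodes [0, 3, 19, 1, 11, 2, 12, 14, 20]; 1 leaf entered; closest P0.

== RESULT ==
9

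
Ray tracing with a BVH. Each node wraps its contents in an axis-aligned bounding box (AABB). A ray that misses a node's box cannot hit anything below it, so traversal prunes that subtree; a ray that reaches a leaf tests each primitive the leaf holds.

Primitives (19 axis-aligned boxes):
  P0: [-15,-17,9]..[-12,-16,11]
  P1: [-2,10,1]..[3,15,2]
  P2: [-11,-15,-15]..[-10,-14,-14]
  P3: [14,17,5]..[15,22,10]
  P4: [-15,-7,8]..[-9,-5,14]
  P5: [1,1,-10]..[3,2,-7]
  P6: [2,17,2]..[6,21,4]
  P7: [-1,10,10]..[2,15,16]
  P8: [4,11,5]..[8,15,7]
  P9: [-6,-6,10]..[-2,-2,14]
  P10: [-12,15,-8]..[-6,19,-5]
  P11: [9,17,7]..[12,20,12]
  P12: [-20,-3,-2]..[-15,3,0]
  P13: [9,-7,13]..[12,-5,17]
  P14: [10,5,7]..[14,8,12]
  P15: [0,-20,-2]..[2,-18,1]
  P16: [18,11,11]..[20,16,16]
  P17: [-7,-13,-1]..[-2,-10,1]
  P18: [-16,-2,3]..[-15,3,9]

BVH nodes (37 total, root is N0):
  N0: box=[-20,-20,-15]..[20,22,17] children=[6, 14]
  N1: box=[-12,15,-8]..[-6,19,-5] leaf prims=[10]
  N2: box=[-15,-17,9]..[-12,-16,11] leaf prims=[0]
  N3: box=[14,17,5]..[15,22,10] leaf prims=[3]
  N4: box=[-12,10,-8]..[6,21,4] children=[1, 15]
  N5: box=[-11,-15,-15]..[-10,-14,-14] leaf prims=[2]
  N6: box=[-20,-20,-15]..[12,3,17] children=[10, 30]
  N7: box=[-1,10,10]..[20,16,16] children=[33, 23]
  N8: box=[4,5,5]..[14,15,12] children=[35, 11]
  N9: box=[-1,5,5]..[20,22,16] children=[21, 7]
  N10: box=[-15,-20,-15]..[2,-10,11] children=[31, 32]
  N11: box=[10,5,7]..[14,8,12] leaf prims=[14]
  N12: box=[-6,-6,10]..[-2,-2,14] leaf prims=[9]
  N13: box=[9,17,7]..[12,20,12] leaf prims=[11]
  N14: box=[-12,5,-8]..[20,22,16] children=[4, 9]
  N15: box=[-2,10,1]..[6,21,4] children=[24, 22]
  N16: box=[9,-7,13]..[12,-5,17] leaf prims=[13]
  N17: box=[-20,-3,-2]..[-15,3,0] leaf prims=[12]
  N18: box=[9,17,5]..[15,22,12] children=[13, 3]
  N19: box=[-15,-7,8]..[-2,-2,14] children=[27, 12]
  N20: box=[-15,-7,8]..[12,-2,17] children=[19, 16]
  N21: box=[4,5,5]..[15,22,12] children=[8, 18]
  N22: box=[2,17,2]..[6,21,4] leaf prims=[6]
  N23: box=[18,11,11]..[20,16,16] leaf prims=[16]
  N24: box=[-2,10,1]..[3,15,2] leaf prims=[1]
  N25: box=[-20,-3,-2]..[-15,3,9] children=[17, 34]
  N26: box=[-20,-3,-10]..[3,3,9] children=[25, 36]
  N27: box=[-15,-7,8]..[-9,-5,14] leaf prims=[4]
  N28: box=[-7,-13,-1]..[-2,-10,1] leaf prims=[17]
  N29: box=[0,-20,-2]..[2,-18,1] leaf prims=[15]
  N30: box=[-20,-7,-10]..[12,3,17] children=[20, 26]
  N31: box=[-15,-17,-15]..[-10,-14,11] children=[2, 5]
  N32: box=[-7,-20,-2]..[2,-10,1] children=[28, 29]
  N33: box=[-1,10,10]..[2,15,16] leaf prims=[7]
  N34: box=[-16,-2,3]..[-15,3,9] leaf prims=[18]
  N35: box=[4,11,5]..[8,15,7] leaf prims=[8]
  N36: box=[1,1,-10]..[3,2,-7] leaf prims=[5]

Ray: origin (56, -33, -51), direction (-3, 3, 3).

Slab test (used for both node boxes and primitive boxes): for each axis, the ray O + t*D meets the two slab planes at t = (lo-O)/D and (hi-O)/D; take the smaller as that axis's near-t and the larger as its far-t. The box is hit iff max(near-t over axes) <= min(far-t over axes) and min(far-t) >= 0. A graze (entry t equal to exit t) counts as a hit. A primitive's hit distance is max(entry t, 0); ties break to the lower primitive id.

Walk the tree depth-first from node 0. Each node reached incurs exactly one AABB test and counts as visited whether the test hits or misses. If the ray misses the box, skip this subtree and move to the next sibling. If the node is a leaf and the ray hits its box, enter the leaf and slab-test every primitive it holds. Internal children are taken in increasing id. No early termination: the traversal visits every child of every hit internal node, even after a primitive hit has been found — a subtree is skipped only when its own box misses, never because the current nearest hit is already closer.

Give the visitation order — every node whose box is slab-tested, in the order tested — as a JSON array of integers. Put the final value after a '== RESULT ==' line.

Trace the traversal:
N0 x:[12,76/3] y:[13/3,55/3] z:[12,68/3] -> hit [12,55/3], descend [6, 14]
  N6 x:[44/3,76/3] y:[13/3,12] z:[12,68/3] -> miss, prune
  N14 x:[12,68/3] y:[38/3,55/3] z:[43/3,67/3] -> hit [43/3,55/3], descend [4, 9]
    N4 x:[50/3,68/3] y:[43/3,18] z:[43/3,55/3] -> hit [50/3,18], descend [1, 15]
      N1 x:[62/3,68/3] y:[16,52/3] z:[43/3,46/3] -> miss, prune
      N15 x:[50/3,58/3] y:[43/3,18] z:[52/3,55/3] -> hit [52/3,18], descend [22, 24]
        N22 x:[50/3,18] y:[50/3,18] z:[53/3,55/3] -> hit [53/3,18] leaf, test {P6@t=53/3}
        N24 x:[53/3,58/3] y:[43/3,16] z:[52/3,53/3] -> miss, prune
    N9 x:[12,19] y:[38/3,55/3] z:[56/3,67/3] -> miss, prune

order=[0, 6, 14, 4, 1, 15, 22, 24, 9]  |boxes|=9  |leaves|=1  hit=P6

== RESULT ==
[0, 6, 14, 4, 1, 15, 22, 24, 9]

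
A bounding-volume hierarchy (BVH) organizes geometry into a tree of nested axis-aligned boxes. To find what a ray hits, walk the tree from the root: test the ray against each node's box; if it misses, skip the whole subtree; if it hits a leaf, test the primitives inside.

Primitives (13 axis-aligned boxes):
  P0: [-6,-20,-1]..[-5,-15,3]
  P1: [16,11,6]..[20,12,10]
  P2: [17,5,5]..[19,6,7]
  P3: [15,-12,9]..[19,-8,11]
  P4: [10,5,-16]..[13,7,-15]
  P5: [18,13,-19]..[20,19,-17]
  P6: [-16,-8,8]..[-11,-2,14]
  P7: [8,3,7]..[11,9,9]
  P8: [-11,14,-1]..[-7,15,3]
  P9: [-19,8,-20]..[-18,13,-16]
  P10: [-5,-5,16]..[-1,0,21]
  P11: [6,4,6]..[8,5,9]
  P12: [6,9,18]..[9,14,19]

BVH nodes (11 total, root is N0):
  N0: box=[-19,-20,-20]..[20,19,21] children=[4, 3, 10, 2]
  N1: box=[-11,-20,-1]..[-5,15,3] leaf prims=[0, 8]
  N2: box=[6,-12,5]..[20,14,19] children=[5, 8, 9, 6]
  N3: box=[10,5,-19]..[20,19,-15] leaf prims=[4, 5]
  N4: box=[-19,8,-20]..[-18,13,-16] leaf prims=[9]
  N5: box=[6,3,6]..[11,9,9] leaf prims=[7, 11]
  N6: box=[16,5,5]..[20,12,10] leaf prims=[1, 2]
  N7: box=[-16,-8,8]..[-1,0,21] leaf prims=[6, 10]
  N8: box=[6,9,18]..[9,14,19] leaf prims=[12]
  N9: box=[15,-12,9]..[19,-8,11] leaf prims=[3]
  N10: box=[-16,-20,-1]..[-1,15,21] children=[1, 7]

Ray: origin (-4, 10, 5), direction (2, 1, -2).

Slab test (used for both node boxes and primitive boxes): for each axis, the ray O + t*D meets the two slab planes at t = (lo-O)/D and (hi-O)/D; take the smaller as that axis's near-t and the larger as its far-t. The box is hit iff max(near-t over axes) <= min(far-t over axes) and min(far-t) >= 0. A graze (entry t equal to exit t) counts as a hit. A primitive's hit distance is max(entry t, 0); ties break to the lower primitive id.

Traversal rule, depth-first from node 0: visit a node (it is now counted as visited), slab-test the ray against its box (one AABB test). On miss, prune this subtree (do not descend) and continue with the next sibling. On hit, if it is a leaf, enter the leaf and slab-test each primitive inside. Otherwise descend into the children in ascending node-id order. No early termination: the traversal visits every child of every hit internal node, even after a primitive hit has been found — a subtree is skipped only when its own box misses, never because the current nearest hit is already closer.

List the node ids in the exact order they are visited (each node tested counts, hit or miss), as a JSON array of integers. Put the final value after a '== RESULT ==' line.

Walk:
N0 x:[-15/2,12] y:[-30,9] z:[-8,25/2] -> hit [-15/2,9], descend [2, 3, 4, 10]
  N2 x:[5,12] y:[-22,4] z:[-7,0] -> miss, prune
  N3 x:[7,12] y:[-5,9] z:[10,12] -> miss, prune
  N4 x:[-15/2,-7] y:[-2,3] z:[21/2,25/2] -> miss, prune
  N10 x:[-6,3/2] y:[-30,5] z:[-8,3] -> hit [-6,3/2], descend [1, 7]
    N1 x:[-7/2,-1/2] y:[-30,5] z:[1,3] -> miss, prune
    N7 x:[-6,3/2] y:[-18,-10] z:[-8,-3/2] -> miss, prune

order=[0, 2, 3, 4, 10, 1, 7]  |boxes|=7  |leaves|=0  hit=miss

== RESULT ==
[0, 2, 3, 4, 10, 1, 7]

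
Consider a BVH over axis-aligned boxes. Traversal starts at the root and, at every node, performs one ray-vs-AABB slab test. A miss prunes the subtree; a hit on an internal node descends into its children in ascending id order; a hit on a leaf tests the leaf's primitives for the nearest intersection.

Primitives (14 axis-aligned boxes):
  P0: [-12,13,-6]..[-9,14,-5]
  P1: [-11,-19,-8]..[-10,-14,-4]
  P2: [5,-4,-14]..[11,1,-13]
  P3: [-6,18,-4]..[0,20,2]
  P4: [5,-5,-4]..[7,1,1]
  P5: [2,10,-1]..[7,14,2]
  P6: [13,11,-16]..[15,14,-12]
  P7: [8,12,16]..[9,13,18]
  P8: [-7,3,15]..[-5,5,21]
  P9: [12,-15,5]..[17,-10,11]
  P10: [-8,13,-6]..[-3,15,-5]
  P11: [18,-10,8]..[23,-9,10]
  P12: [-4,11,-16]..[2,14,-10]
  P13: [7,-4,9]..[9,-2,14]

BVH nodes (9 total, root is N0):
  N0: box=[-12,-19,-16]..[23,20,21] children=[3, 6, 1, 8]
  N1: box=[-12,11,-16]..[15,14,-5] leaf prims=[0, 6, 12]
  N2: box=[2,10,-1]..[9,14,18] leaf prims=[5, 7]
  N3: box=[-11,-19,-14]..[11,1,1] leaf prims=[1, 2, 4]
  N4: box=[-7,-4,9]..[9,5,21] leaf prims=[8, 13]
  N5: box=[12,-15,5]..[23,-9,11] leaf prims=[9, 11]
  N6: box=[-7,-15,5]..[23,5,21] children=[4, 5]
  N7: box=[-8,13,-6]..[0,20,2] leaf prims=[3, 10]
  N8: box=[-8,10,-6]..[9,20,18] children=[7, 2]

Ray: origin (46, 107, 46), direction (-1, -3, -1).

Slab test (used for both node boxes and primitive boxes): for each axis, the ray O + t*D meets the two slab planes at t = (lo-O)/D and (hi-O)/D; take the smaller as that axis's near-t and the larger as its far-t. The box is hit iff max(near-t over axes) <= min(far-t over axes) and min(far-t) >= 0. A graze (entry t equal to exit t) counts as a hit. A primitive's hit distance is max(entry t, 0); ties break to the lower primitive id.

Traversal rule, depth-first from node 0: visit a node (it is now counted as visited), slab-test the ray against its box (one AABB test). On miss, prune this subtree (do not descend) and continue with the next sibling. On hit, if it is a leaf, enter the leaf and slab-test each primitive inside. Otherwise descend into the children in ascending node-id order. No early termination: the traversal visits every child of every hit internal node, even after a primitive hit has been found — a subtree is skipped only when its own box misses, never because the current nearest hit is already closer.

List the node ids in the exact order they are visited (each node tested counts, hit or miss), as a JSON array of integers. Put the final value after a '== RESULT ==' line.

Walk:
N0 x:[23,58] y:[29,42] z:[25,62] -> hit [29,42], descend [1, 3, 6, 8]
  N1 x:[31,58] y:[31,32] z:[51,62] -> miss, prune
  N3 x:[35,57] y:[106/3,42] z:[45,60] -> miss, prune
  N6 x:[23,53] y:[34,122/3] z:[25,41] -> hit [34,122/3], descend [4, 5]
    N4 x:[37,53] y:[34,37] z:[25,37] -> hit [37,37] leaf, test {P8(miss), P13@t=37}
    N5 x:[23,34] y:[116/3,122/3] z:[35,41] -> miss, prune
  N8 x:[37,54] y:[29,97/3] z:[28,52] -> miss, prune

7 AABB tests over nodes [0, 1, 3, 6, 4, 5, 8]; 1 leaf entered; closest P13.

== RESULT ==
[0, 1, 3, 6, 4, 5, 8]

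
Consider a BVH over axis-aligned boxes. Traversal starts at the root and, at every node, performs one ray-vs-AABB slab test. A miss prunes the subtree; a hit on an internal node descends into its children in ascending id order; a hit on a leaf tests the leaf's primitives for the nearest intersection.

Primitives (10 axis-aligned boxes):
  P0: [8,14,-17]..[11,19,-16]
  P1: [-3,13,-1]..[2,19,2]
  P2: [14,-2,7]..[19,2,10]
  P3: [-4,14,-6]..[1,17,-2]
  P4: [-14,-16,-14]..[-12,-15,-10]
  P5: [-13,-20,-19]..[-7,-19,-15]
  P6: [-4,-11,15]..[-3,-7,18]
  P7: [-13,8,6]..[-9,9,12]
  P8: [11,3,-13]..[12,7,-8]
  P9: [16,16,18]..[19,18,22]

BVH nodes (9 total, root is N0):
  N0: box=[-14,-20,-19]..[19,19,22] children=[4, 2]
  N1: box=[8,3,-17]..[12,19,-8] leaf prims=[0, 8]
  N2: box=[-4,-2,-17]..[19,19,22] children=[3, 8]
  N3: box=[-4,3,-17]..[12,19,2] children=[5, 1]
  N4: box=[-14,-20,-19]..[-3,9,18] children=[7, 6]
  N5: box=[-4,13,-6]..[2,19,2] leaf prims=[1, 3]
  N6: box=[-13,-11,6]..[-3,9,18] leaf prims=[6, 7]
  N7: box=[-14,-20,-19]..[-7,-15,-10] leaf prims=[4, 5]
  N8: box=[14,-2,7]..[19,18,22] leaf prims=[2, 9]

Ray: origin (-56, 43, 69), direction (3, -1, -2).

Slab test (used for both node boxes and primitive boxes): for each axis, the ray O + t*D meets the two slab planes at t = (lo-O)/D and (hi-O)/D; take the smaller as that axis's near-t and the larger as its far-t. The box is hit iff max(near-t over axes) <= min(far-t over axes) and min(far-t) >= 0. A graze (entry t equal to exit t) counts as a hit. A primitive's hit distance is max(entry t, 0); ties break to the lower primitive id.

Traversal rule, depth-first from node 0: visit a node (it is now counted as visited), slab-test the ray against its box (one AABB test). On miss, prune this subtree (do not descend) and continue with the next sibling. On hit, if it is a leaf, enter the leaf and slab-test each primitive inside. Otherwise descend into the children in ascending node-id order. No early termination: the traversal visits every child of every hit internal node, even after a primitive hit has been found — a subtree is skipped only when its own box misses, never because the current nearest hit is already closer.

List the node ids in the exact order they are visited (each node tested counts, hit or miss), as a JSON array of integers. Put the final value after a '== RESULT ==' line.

Walk:
N0 x:[14,25] y:[24,63] z:[47/2,44] -> hit [24,25], descend [2, 4]
  N2 x:[52/3,25] y:[24,45] z:[47/2,43] -> hit [24,25], descend [3, 8]
    N3 x:[52/3,68/3] y:[24,40] z:[67/2,43] -> miss, prune
    N8 x:[70/3,25] y:[25,45] z:[47/2,31] -> hit [25,25] leaf, test {P2(miss), P9@t=25}
  N4 x:[14,53/3] y:[34,63] z:[51/2,44] -> miss, prune

Summary -> nodes [0, 2, 3, 8, 4]; box-tests=5; leaf-entries=1; first=P9

== RESULT ==
[0, 2, 3, 8, 4]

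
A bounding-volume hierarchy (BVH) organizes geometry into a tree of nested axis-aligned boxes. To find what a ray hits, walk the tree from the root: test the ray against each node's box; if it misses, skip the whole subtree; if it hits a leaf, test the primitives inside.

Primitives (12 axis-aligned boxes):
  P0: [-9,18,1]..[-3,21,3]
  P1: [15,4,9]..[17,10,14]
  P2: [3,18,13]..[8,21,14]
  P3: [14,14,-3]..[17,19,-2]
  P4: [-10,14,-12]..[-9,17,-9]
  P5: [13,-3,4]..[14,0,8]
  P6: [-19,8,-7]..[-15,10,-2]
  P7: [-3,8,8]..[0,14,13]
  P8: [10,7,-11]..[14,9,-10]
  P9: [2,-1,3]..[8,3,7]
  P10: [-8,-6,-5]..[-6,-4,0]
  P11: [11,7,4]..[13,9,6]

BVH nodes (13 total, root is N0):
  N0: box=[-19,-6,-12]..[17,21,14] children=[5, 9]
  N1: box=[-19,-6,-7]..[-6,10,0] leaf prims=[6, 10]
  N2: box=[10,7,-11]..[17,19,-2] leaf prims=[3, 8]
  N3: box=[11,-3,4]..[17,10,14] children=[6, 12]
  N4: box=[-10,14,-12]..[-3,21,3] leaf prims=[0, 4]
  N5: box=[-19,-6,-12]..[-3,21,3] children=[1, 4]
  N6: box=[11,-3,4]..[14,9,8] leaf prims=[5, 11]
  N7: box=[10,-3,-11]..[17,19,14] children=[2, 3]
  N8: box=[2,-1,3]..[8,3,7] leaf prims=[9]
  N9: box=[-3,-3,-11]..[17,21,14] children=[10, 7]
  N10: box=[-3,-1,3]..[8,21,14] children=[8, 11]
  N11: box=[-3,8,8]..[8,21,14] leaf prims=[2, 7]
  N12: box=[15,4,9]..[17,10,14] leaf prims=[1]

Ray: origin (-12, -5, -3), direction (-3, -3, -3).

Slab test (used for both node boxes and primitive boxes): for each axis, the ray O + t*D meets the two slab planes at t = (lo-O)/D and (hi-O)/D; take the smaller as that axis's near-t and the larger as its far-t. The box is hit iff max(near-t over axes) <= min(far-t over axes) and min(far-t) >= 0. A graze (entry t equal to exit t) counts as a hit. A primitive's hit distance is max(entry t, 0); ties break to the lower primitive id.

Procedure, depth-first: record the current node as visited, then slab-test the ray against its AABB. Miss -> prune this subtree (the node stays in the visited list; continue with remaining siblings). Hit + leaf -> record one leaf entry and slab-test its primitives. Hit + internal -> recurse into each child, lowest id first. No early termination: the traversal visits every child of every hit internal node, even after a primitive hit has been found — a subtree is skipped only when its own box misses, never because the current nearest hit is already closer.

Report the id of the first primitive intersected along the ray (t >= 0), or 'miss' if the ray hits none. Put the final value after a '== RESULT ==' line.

Trace the traversal:
N0 x:[-29/3,7/3] y:[-26/3,1/3] z:[-17/3,3] -> hit [-17/3,1/3], descend [5, 9]
  N5 x:[-3,7/3] y:[-26/3,1/3] z:[-2,3] -> hit [-2,1/3], descend [1, 4]
    N1 x:[-2,7/3] y:[-5,1/3] z:[-1,4/3] -> hit [-1,1/3] leaf, test {P6(miss), P10(miss)}
    N4 x:[-3,-2/3] y:[-26/3,-19/3] z:[-2,3] -> miss, prune
  N9 x:[-29/3,-3] y:[-26/3,-2/3] z:[-17/3,8/3] -> miss, prune

Summary -> nodes [0, 5, 1, 4, 9]; box-tests=5; leaf-entries=1; first=miss

== RESULT ==
miss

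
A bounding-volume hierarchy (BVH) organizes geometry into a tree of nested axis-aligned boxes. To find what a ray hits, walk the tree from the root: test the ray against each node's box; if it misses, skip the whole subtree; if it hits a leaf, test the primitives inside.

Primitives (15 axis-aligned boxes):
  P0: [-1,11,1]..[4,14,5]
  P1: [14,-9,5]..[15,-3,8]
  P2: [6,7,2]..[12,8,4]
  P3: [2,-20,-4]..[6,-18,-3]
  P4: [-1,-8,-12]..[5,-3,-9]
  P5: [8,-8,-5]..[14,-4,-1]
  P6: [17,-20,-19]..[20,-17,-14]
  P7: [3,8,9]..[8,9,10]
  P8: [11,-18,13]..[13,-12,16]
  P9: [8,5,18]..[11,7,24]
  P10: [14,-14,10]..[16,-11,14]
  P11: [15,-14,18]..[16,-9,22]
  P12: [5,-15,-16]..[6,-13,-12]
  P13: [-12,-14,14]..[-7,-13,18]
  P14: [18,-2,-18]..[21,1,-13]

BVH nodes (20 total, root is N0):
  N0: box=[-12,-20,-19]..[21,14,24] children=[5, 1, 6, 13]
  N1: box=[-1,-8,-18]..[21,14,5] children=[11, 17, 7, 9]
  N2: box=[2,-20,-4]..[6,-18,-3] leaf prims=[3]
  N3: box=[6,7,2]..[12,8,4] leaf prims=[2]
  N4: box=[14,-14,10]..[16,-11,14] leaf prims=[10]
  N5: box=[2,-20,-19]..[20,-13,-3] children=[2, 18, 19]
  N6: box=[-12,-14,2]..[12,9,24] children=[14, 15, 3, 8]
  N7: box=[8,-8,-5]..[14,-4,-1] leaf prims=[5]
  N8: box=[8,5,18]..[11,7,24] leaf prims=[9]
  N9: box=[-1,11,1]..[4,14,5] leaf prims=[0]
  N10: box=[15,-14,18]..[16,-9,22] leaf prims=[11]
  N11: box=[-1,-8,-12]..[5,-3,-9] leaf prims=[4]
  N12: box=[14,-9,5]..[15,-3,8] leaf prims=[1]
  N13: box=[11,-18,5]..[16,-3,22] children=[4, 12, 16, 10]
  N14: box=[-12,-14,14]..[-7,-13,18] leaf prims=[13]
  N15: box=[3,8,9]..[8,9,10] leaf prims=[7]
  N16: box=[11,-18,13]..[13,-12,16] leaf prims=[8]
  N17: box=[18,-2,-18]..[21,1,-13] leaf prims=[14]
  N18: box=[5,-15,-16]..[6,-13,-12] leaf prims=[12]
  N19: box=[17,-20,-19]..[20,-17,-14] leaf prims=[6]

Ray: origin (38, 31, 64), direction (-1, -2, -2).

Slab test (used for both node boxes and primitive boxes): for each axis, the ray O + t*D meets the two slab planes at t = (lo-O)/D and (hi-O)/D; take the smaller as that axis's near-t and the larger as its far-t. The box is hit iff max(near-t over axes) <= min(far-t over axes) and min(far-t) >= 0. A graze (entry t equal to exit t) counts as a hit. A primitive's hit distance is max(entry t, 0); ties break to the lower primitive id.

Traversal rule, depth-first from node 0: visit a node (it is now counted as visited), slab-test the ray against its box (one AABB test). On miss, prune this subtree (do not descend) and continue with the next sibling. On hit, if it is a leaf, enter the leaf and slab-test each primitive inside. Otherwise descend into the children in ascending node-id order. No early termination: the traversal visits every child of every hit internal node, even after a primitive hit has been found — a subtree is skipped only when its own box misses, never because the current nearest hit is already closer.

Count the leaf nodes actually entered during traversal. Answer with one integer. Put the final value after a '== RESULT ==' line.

Traverse from the root:
N0 x:[17,50] y:[17/2,51/2] z:[20,83/2] -> hit [20,51/2], descend [1, 5, 6, 13]
  N1 x:[17,39] y:[17/2,39/2] z:[59/2,41] -> miss, prune
  N5 x:[18,36] y:[22,51/2] z:[67/2,83/2] -> miss, prune
  N6 x:[26,50] y:[11,45/2] z:[20,31] -> miss, prune
  N13 x:[22,27] y:[17,49/2] z:[21,59/2] -> hit [22,49/2], descend [4, 10, 12, 16]
    N4 x:[22,24] y:[21,45/2] z:[25,27] -> miss, prune
    N10 x:[22,23] y:[20,45/2] z:[21,23] -> hit [22,45/2] leaf, test {P11@t=22}
    N12 x:[23,24] y:[17,20] z:[28,59/2] -> miss, prune
    N16 x:[25,27] y:[43/2,49/2] z:[24,51/2] -> miss, prune

Summary -> nodes [0, 1, 5, 6, 13, 4, 10, 12, 16]; box-tests=9; leaf-entries=1; first=P11

== RESULT ==
1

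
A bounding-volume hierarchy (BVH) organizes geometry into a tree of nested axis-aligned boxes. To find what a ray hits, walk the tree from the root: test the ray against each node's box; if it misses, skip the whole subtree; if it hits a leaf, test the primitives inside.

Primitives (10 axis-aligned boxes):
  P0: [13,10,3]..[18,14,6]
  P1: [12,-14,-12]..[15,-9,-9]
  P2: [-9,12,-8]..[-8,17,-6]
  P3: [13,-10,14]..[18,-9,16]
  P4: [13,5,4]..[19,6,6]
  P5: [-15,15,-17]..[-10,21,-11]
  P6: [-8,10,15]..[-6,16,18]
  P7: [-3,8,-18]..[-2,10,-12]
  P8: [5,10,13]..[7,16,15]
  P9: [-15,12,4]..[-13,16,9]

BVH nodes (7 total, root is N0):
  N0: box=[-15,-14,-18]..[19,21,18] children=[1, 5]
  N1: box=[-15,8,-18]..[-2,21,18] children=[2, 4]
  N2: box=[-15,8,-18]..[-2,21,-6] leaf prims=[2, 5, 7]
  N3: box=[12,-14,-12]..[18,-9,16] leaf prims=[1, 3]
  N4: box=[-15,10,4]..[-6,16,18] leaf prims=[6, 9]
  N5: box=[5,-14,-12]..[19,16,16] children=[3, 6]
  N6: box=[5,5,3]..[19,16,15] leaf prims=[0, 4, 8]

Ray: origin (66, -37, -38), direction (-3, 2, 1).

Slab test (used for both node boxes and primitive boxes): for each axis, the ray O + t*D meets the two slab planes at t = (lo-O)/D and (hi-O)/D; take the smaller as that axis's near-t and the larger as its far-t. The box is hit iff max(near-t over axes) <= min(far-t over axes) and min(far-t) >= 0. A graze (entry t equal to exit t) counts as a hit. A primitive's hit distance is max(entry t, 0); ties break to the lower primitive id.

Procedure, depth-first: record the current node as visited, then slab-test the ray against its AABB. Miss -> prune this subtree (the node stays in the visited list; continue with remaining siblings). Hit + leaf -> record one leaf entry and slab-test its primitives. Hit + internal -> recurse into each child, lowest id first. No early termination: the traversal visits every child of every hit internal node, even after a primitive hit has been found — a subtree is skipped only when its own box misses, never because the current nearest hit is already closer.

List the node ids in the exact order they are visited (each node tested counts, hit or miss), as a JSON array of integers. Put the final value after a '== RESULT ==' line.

Walk:
N0 x:[47/3,27] y:[23/2,29] z:[20,56] -> hit [20,27], descend [1, 5]
  N1 x:[68/3,27] y:[45/2,29] z:[20,56] -> hit [68/3,27], descend [2, 4]
    N2 x:[68/3,27] y:[45/2,29] z:[20,32] -> hit [68/3,27] leaf, test {P2(miss), P5@t=26, P7@t=68/3}
    N4 x:[24,27] y:[47/2,53/2] z:[42,56] -> miss, prune
  N5 x:[47/3,61/3] y:[23/2,53/2] z:[26,54] -> miss, prune

Summary -> nodes [0, 1, 2, 4, 5]; box-tests=5; leaf-entries=1; first=P7

== RESULT ==
[0, 1, 2, 4, 5]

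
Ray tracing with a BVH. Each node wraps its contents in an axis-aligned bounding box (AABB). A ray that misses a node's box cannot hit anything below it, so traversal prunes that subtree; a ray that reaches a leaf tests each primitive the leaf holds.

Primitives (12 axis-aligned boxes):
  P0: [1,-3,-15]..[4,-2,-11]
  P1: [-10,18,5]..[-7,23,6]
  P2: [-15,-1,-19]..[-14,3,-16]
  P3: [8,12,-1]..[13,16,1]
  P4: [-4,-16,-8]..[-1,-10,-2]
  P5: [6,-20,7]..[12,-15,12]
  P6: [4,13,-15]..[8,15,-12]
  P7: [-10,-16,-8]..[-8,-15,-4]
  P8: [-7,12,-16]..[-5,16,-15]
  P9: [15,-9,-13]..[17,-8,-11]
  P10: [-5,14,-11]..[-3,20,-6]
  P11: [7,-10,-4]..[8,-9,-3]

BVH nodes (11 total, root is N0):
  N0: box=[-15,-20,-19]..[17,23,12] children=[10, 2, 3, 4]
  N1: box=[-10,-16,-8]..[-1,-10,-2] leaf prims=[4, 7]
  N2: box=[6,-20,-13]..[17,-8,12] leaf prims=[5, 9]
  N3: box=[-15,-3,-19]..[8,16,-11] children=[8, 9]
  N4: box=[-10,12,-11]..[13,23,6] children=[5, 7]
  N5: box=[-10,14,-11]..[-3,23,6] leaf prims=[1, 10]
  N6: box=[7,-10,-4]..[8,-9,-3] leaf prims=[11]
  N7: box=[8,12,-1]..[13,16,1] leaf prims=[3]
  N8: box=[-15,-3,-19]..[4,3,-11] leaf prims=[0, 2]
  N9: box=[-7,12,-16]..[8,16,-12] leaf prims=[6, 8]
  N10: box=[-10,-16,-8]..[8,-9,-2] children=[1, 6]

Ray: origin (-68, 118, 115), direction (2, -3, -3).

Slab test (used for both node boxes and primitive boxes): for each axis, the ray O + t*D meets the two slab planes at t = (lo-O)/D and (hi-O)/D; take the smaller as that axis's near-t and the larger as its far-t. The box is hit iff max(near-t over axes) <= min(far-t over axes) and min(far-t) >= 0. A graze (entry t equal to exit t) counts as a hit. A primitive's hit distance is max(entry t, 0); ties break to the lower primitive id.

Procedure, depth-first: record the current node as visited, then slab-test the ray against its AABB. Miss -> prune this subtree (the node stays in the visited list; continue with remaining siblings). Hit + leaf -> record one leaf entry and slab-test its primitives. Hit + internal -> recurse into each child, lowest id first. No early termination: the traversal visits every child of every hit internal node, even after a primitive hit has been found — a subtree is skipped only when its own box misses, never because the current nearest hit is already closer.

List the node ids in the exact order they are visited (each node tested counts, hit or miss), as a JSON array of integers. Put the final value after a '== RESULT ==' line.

Trace the traversal:
N0 x:[53/2,85/2] y:[95/3,46] z:[103/3,134/3] -> hit [103/3,85/2], descend [2, 3, 4, 10]
  N2 x:[37,85/2] y:[42,46] z:[103/3,128/3] -> hit [42,85/2] leaf, test {P5(miss), P9@t=42}
  N3 x:[53/2,38] y:[34,121/3] z:[42,134/3] -> miss, prune
  N4 x:[29,81/2] y:[95/3,106/3] z:[109/3,42] -> miss, prune
  N10 x:[29,38] y:[127/3,134/3] z:[39,41] -> miss, prune

order=[0, 2, 3, 4, 10]  |boxes|=5  |leaves|=1  hit=P9

== RESULT ==
[0, 2, 3, 4, 10]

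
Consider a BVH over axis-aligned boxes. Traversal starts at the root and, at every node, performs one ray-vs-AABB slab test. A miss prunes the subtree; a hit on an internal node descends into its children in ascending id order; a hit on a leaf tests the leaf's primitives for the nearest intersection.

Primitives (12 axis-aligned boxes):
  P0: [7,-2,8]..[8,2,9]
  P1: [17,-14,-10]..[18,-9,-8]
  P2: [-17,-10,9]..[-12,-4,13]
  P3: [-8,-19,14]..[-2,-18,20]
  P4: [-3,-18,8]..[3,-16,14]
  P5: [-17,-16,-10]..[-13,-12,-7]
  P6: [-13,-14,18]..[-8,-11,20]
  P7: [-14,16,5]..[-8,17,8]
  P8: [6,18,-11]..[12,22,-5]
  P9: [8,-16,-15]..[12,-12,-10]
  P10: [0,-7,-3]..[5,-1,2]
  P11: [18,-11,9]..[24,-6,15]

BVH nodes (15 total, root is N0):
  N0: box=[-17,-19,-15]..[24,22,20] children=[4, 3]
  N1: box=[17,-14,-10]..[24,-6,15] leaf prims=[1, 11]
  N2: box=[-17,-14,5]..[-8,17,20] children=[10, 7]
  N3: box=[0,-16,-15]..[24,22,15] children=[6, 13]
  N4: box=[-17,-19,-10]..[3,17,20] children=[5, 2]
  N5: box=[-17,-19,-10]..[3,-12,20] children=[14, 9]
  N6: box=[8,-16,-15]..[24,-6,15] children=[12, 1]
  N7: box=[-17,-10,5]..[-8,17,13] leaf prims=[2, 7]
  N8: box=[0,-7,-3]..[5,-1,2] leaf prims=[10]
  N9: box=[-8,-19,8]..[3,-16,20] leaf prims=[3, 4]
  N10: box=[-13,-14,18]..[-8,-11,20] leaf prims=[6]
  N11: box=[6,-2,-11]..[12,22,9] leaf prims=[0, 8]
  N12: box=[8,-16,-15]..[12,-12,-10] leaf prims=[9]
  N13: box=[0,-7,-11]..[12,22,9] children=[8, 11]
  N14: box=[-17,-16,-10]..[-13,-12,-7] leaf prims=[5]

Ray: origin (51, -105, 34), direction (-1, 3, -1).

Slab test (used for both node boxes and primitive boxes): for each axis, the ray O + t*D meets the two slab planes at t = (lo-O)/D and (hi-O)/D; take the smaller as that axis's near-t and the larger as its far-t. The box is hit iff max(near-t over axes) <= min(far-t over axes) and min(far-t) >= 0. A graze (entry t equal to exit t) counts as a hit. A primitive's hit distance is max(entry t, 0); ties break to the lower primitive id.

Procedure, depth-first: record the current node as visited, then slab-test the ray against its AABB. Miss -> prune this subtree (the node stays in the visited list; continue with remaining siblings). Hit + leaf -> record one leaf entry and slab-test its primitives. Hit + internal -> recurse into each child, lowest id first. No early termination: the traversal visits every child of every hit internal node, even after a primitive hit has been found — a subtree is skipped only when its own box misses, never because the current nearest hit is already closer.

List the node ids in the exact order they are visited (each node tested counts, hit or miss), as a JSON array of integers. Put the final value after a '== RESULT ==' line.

Walk:
N0 x:[27,68] y:[86/3,127/3] z:[14,49] -> hit [86/3,127/3], descend [3, 4]
  N3 x:[27,51] y:[89/3,127/3] z:[19,49] -> hit [89/3,127/3], descend [6, 13]
    N6 x:[27,43] y:[89/3,33] z:[19,49] -> hit [89/3,33], descend [1, 12]
      N1 x:[27,34] y:[91/3,33] z:[19,44] -> hit [91/3,33] leaf, test {P1(miss), P11(miss)}
      N12 x:[39,43] y:[89/3,31] z:[44,49] -> miss, prune
    N13 x:[39,51] y:[98/3,127/3] z:[25,45] -> hit [39,127/3], descend [8, 11]
      N8 x:[46,51] y:[98/3,104/3] z:[32,37] -> miss, prune
      N11 x:[39,45] y:[103/3,127/3] z:[25,45] -> hit [39,127/3] leaf, test {P0(miss), P8@t=41}
  N4 x:[48,68] y:[86/3,122/3] z:[14,44] -> miss, prune

Visited [0, 3, 6, 1, 12, 13, 8, 11, 4]. Tests: 9 box, 2 leaf. Nearest: P8.

== RESULT ==
[0, 3, 6, 1, 12, 13, 8, 11, 4]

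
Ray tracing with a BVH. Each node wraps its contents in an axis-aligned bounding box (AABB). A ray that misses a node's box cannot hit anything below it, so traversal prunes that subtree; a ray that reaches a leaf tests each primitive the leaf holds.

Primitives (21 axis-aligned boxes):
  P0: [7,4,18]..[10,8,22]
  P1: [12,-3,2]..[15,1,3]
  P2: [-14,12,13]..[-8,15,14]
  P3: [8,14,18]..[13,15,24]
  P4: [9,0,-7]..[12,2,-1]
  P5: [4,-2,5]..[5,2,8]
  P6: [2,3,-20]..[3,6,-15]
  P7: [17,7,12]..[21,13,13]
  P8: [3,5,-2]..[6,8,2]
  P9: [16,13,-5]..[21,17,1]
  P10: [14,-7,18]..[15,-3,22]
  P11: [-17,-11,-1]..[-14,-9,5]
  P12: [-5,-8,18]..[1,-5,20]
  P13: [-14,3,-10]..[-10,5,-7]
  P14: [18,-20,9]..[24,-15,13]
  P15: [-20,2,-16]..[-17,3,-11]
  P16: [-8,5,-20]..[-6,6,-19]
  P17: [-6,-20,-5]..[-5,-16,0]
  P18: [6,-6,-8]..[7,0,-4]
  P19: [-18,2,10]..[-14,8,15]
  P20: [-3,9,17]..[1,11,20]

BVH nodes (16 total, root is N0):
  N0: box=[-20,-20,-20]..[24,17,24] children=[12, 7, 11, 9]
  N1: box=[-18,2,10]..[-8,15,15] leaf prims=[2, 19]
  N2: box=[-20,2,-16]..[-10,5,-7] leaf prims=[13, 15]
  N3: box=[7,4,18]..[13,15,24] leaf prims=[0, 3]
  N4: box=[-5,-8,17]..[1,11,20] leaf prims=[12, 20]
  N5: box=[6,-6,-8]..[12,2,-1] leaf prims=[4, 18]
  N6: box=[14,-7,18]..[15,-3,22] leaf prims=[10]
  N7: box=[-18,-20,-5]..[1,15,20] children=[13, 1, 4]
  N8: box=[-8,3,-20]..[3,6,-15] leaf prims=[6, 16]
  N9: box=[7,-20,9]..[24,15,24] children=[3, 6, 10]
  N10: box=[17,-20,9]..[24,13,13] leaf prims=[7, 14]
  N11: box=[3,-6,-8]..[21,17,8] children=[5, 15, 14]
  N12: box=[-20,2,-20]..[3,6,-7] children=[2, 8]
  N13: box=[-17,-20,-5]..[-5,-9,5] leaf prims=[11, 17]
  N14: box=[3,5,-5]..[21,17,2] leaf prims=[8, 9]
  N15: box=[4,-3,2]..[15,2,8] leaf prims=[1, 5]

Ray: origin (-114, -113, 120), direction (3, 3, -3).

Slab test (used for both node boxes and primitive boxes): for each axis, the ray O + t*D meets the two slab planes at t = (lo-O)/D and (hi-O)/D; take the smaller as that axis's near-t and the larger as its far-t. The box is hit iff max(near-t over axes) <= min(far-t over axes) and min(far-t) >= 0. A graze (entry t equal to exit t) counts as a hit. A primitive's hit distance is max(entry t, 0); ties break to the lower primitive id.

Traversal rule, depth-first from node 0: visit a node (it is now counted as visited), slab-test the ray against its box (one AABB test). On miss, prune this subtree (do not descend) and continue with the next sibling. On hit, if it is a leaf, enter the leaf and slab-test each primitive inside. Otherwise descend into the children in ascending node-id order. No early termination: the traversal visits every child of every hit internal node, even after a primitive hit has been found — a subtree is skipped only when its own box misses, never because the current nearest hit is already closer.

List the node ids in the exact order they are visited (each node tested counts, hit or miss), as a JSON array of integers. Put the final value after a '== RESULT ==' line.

Trace the traversal:
N0 x:[94/3,46] y:[31,130/3] z:[32,140/3] -> hit [32,130/3], descend [7, 9, 11, 12]
  N7 x:[32,115/3] y:[31,128/3] z:[100/3,125/3] -> hit [100/3,115/3], descend [1, 4, 13]
    N1 x:[32,106/3] y:[115/3,128/3] z:[35,110/3] -> miss, prune
    N4 x:[109/3,115/3] y:[35,124/3] z:[100/3,103/3] -> miss, prune
    N13 x:[97/3,109/3] y:[31,104/3] z:[115/3,125/3] -> miss, prune
  N9 x:[121/3,46] y:[31,128/3] z:[32,37] -> miss, prune
  N11 x:[39,45] y:[107/3,130/3] z:[112/3,128/3] -> hit [39,128/3], descend [5, 14, 15]
    N5 x:[40,42] y:[107/3,115/3] z:[121/3,128/3] -> miss, prune
    N14 x:[39,45] y:[118/3,130/3] z:[118/3,125/3] -> hit [118/3,125/3] leaf, test {P8@t=118/3, P9(miss)}
    N15 x:[118/3,43] y:[110/3,115/3] z:[112/3,118/3] -> miss, prune
  N12 x:[94/3,39] y:[115/3,119/3] z:[127/3,140/3] -> miss, prune

Visited [0, 7, 1, 4, 13, 9, 11, 5, 14, 15, 12]. Tests: 11 box, 1 leaf. Nearest: P8.

== RESULT ==
[0, 7, 1, 4, 13, 9, 11, 5, 14, 15, 12]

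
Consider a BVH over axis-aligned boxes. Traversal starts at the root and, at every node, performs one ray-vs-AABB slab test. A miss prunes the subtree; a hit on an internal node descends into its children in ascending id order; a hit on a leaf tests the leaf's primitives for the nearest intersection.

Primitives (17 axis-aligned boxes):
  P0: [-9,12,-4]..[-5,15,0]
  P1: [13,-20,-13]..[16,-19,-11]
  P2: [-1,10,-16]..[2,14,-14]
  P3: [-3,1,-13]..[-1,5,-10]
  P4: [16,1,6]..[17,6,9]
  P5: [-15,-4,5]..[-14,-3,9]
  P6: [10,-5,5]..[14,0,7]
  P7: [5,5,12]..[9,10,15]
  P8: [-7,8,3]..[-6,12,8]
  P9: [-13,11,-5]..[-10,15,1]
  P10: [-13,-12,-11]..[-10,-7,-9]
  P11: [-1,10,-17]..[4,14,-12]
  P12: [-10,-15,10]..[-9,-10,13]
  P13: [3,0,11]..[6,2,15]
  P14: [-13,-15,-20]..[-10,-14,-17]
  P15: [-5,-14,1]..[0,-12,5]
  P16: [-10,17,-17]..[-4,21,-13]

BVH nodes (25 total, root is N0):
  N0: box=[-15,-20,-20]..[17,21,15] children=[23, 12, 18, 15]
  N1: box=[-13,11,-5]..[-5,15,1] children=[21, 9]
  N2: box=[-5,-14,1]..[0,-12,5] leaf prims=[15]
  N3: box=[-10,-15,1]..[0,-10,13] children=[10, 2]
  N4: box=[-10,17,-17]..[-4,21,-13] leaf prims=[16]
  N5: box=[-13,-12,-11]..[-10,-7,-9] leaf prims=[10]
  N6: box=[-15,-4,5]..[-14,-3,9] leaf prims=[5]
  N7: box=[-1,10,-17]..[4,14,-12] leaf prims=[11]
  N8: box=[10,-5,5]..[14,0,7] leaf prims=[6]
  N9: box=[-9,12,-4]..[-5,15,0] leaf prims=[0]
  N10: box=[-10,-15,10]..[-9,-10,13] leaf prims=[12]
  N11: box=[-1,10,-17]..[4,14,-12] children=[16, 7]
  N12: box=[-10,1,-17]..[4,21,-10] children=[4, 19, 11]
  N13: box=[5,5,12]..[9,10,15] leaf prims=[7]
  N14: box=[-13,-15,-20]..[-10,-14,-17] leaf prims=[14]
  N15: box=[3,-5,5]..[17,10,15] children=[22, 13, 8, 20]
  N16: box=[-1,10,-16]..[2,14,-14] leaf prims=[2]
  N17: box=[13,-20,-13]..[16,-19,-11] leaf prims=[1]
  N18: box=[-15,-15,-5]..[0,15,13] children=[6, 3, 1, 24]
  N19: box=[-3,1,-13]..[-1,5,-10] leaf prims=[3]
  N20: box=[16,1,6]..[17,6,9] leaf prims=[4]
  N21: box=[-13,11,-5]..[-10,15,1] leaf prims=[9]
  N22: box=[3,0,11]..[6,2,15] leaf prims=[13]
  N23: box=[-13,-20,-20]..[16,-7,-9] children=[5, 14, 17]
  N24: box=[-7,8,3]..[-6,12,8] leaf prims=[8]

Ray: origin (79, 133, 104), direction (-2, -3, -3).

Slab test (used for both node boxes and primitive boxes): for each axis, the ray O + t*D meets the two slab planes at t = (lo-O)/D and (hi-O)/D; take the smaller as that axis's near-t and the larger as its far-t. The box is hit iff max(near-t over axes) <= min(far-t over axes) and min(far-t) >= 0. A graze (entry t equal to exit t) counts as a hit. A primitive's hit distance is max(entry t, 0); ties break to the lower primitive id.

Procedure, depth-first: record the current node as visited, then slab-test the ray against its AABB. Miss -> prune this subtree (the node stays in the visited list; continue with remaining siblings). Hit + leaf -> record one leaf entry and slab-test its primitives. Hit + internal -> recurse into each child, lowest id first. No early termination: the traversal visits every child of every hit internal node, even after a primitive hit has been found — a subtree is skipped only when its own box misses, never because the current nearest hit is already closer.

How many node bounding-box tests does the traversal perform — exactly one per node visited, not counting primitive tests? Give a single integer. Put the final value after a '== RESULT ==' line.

Trace the traversal:
N0 x:[31,47] y:[112/3,51] z:[89/3,124/3] -> hit [112/3,124/3], descend [12, 15, 18, 23]
  N12 x:[75/2,89/2] y:[112/3,44] z:[38,121/3] -> hit [38,121/3], descend [4, 11, 19]
    N4 x:[83/2,89/2] y:[112/3,116/3] z:[39,121/3] -> miss, prune
    N11 x:[75/2,40] y:[119/3,41] z:[116/3,121/3] -> hit [119/3,40], descend [7, 16]
      N7 x:[75/2,40] y:[119/3,41] z:[116/3,121/3] -> hit [119/3,40] leaf, test {P11@t=119/3}
      N16 x:[77/2,40] y:[119/3,41] z:[118/3,40] -> hit [119/3,40] leaf, test {P2@t=119/3}
    N19 x:[40,41] y:[128/3,44] z:[38,39] -> miss, prune
  N15 x:[31,38] y:[41,46] z:[89/3,33] -> miss, prune
  N18 x:[79/2,47] y:[118/3,148/3] z:[91/3,109/3] -> miss, prune
  N23 x:[63/2,46] y:[140/3,51] z:[113/3,124/3] -> miss, prune

10 AABB tests over nodes [0, 12, 4, 11, 7, 16, 19, 15, 18, 23]; 2 leaves entered; closest P2.

== RESULT ==
10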